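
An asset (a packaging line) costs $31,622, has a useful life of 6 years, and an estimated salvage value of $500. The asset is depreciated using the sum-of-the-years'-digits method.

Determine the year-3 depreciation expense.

$5,928

Depreciable base = $31,622 − $500 = $31,122.
Sum of the years' digits = 6+5+4+3+2+1 = 21.
Year 1: $31,122 × 6/21 = $8,892. Book value $22,730.
Year 2: $31,122 × 5/21 = $7,410. Book value $15,320.
Year 3: $31,122 × 4/21 = $5,928. Book value $9,392.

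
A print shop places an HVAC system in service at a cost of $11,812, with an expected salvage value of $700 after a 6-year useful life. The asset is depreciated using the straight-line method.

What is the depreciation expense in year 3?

$1,852

Depreciable base = $11,812 − $700 = $11,112.
Annual expense = $11,112 / 6 = $1,852.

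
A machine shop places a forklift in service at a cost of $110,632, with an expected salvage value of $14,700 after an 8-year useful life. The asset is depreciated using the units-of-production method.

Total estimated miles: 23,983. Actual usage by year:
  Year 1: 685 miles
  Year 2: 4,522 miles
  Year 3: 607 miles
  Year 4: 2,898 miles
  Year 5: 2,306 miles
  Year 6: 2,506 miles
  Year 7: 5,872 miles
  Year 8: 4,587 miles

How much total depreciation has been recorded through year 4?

$34,848

Depreciable base = $110,632 − $14,700 = $95,932.
Rate = $95,932 / 23,983 miles = $4 per mile.
Year 1: 685 × $4 = $2,740. Book value $107,892.
Year 2: 4,522 × $4 = $18,088. Book value $89,804.
Year 3: 607 × $4 = $2,428. Book value $87,376.
Year 4: 2,898 × $4 = $11,592. Book value $75,784.
Accumulated through year 4 = $110,632 − $75,784 = $34,848.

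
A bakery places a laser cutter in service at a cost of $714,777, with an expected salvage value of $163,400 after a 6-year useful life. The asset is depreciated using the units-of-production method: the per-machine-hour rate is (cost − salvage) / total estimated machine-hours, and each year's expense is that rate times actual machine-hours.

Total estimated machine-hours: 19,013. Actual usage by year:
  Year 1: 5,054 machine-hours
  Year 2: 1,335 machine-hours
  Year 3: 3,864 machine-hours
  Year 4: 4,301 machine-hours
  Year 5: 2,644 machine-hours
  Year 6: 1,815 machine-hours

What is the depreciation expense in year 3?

Depreciable base = $714,777 − $163,400 = $551,377.
Rate = $551,377 / 19,013 machine-hours = $29 per machine-hour.
Year 1: 5,054 × $29 = $146,566. Book value $568,211.
Year 2: 1,335 × $29 = $38,715. Book value $529,496.
Year 3: 3,864 × $29 = $112,056. Book value $417,440.

$112,056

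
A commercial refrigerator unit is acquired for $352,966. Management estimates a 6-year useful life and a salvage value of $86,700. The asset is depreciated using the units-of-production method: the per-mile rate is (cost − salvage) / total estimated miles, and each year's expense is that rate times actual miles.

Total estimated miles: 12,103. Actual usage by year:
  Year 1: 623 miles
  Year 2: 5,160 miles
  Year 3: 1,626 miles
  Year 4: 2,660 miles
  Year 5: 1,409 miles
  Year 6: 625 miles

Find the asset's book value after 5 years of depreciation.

$100,450

Depreciable base = $352,966 − $86,700 = $266,266.
Rate = $266,266 / 12,103 miles = $22 per mile.
Year 1: 623 × $22 = $13,706. Book value $339,260.
Year 2: 5,160 × $22 = $113,520. Book value $225,740.
Year 3: 1,626 × $22 = $35,772. Book value $189,968.
Year 4: 2,660 × $22 = $58,520. Book value $131,448.
Year 5: 1,409 × $22 = $30,998. Book value $100,450.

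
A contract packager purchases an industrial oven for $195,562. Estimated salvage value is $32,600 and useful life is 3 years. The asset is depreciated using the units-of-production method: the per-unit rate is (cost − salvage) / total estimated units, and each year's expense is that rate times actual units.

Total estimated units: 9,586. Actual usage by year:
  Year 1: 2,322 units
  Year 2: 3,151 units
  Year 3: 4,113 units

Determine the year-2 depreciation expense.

$53,567

Depreciable base = $195,562 − $32,600 = $162,962.
Rate = $162,962 / 9,586 units = $17 per unit.
Year 1: 2,322 × $17 = $39,474. Book value $156,088.
Year 2: 3,151 × $17 = $53,567. Book value $102,521.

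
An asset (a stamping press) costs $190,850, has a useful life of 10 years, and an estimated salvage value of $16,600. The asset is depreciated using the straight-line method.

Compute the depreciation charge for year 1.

$17,425

Depreciable base = $190,850 − $16,600 = $174,250.
Annual expense = $174,250 / 10 = $17,425.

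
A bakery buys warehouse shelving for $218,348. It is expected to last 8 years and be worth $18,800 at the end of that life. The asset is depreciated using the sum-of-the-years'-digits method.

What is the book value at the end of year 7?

Depreciable base = $218,348 − $18,800 = $199,548.
Sum of the years' digits = 8+7+6+5+4+3+2+1 = 36.
Year 1: $199,548 × 8/36 = $44,344. Book value $174,004.
Year 2: $199,548 × 7/36 = $38,801. Book value $135,203.
Year 3: $199,548 × 6/36 = $33,258. Book value $101,945.
Year 4: $199,548 × 5/36 = $27,715. Book value $74,230.
Year 5: $199,548 × 4/36 = $22,172. Book value $52,058.
Year 6: $199,548 × 3/36 = $16,629. Book value $35,429.
Year 7: $199,548 × 2/36 = $11,086. Book value $24,343.

$24,343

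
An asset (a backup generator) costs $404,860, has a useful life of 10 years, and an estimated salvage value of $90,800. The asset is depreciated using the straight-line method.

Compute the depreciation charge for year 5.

Depreciable base = $404,860 − $90,800 = $314,060.
Annual expense = $314,060 / 10 = $31,406.

$31,406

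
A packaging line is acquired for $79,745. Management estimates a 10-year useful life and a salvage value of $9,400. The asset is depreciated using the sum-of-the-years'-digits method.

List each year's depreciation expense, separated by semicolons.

Depreciable base = $79,745 − $9,400 = $70,345.
Sum of the years' digits = 10+9+8+7+6+5+4+3+2+1 = 55.
Year 1: $70,345 × 10/55 = $12,790. Book value $66,955.
Year 2: $70,345 × 9/55 = $11,511. Book value $55,444.
Year 3: $70,345 × 8/55 = $10,232. Book value $45,212.
Year 4: $70,345 × 7/55 = $8,953. Book value $36,259.
Year 5: $70,345 × 6/55 = $7,674. Book value $28,585.
Year 6: $70,345 × 5/55 = $6,395. Book value $22,190.
Year 7: $70,345 × 4/55 = $5,116. Book value $17,074.
Year 8: $70,345 × 3/55 = $3,837. Book value $13,237.
Year 9: $70,345 × 2/55 = $2,558. Book value $10,679.
Year 10: $70,345 × 1/55 = $1,279. Book value $9,400.

$12,790; $11,511; $10,232; $8,953; $7,674; $6,395; $5,116; $3,837; $2,558; $1,279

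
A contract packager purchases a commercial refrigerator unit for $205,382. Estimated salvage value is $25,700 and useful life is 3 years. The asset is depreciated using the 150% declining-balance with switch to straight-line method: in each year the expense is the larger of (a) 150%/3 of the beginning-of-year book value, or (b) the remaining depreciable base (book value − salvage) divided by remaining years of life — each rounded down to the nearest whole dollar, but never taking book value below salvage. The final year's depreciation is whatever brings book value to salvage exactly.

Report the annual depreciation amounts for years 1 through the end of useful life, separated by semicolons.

Depreciable base = $205,382 − $25,700 = $179,682.
Year 1: DB = ⌊$205,382 × 150%/3⌋ = $102,691; SL = ⌊$179,682/3⌋ = $59,894 → take DB $102,691. Book value $102,691.
Year 2: DB = ⌊$102,691 × 150%/3⌋ = $51,345; SL = ⌊$76,991/2⌋ = $38,495 → take DB $51,345. Book value $51,346.
Year 3 (final): $51,346 − $25,700 = $25,646. Book value $25,700.

$102,691; $51,345; $25,646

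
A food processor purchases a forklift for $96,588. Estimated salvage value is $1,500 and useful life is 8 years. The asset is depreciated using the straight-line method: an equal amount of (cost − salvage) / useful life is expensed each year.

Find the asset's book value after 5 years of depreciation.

Depreciable base = $96,588 − $1,500 = $95,088.
Annual expense = $95,088 / 8 = $11,886.
End of year 1: book value $84,702.
End of year 2: book value $72,816.
End of year 3: book value $60,930.
End of year 4: book value $49,044.
End of year 5: book value $37,158.

$37,158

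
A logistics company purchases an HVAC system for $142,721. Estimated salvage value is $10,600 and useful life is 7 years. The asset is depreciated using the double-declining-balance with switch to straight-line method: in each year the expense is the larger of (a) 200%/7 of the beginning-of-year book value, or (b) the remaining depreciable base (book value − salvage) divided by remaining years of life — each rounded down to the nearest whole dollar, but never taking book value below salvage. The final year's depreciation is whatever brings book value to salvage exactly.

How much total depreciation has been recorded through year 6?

$124,152

Depreciable base = $142,721 − $10,600 = $132,121.
Year 1: DB = ⌊$142,721 × 200%/7⌋ = $40,777; SL = ⌊$132,121/7⌋ = $18,874 → take DB $40,777. Book value $101,944.
Year 2: DB = ⌊$101,944 × 200%/7⌋ = $29,126; SL = ⌊$91,344/6⌋ = $15,224 → take DB $29,126. Book value $72,818.
Year 3: DB = ⌊$72,818 × 200%/7⌋ = $20,805; SL = ⌊$62,218/5⌋ = $12,443 → take DB $20,805. Book value $52,013.
Year 4: DB = ⌊$52,013 × 200%/7⌋ = $14,860; SL = ⌊$41,413/4⌋ = $10,353 → take DB $14,860. Book value $37,153.
Year 5: DB = ⌊$37,153 × 200%/7⌋ = $10,615; SL = ⌊$26,553/3⌋ = $8,851 → take DB $10,615. Book value $26,538.
Year 6: DB = ⌊$26,538 × 200%/7⌋ = $7,582; SL = ⌊$15,938/2⌋ = $7,969 → take SL $7,969. Book value $18,569.
Accumulated through year 6 = $142,721 − $18,569 = $124,152.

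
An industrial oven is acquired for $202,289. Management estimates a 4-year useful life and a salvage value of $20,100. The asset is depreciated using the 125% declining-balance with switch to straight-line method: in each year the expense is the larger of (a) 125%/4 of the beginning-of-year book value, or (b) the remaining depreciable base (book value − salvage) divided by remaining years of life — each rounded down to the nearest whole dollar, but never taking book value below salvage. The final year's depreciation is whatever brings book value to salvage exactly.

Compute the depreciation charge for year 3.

Depreciable base = $202,289 − $20,100 = $182,189.
Year 1: DB = ⌊$202,289 × 125%/4⌋ = $63,215; SL = ⌊$182,189/4⌋ = $45,547 → take DB $63,215. Book value $139,074.
Year 2: DB = ⌊$139,074 × 125%/4⌋ = $43,460; SL = ⌊$118,974/3⌋ = $39,658 → take DB $43,460. Book value $95,614.
Year 3: DB = ⌊$95,614 × 125%/4⌋ = $29,879; SL = ⌊$75,514/2⌋ = $37,757 → take SL $37,757. Book value $57,857.

$37,757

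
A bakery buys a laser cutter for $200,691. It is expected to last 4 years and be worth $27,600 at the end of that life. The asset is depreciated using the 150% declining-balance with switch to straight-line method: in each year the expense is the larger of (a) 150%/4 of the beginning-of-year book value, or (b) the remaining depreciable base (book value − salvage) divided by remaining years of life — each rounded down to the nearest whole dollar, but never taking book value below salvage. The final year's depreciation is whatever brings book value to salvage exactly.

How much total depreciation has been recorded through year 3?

$151,694

Depreciable base = $200,691 − $27,600 = $173,091.
Year 1: DB = ⌊$200,691 × 150%/4⌋ = $75,259; SL = ⌊$173,091/4⌋ = $43,272 → take DB $75,259. Book value $125,432.
Year 2: DB = ⌊$125,432 × 150%/4⌋ = $47,037; SL = ⌊$97,832/3⌋ = $32,610 → take DB $47,037. Book value $78,395.
Year 3: DB = ⌊$78,395 × 150%/4⌋ = $29,398; SL = ⌊$50,795/2⌋ = $25,397 → take DB $29,398. Book value $48,997.
Accumulated through year 3 = $200,691 − $48,997 = $151,694.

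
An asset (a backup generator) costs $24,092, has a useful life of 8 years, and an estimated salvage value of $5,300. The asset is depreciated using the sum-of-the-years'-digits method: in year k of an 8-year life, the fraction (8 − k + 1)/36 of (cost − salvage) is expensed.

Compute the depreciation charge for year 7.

Depreciable base = $24,092 − $5,300 = $18,792.
Sum of the years' digits = 8+7+6+5+4+3+2+1 = 36.
Year 1: $18,792 × 8/36 = $4,176. Book value $19,916.
Year 2: $18,792 × 7/36 = $3,654. Book value $16,262.
Year 3: $18,792 × 6/36 = $3,132. Book value $13,130.
Year 4: $18,792 × 5/36 = $2,610. Book value $10,520.
Year 5: $18,792 × 4/36 = $2,088. Book value $8,432.
Year 6: $18,792 × 3/36 = $1,566. Book value $6,866.
Year 7: $18,792 × 2/36 = $1,044. Book value $5,822.

$1,044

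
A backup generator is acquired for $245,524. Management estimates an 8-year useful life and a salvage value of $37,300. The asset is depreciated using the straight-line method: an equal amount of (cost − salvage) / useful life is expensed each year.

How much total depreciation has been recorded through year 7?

$182,196

Depreciable base = $245,524 − $37,300 = $208,224.
Annual expense = $208,224 / 8 = $26,028.
End of year 1: book value $219,496.
End of year 2: book value $193,468.
End of year 3: book value $167,440.
End of year 4: book value $141,412.
End of year 5: book value $115,384.
End of year 6: book value $89,356.
End of year 7: book value $63,328.
Accumulated through year 7 = $245,524 − $63,328 = $182,196.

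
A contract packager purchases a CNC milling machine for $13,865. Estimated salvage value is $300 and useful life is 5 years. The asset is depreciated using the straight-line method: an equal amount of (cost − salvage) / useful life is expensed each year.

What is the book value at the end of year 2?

Depreciable base = $13,865 − $300 = $13,565.
Annual expense = $13,565 / 5 = $2,713.
End of year 1: book value $11,152.
End of year 2: book value $8,439.

$8,439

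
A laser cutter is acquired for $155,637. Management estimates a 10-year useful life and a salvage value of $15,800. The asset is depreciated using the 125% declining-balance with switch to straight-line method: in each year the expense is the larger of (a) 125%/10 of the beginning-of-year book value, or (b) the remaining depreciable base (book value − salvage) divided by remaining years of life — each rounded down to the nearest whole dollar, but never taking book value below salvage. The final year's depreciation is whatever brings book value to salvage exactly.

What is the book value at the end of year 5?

Depreciable base = $155,637 − $15,800 = $139,837.
Year 1: DB = ⌊$155,637 × 125%/10⌋ = $19,454; SL = ⌊$139,837/10⌋ = $13,983 → take DB $19,454. Book value $136,183.
Year 2: DB = ⌊$136,183 × 125%/10⌋ = $17,022; SL = ⌊$120,383/9⌋ = $13,375 → take DB $17,022. Book value $119,161.
Year 3: DB = ⌊$119,161 × 125%/10⌋ = $14,895; SL = ⌊$103,361/8⌋ = $12,920 → take DB $14,895. Book value $104,266.
Year 4: DB = ⌊$104,266 × 125%/10⌋ = $13,033; SL = ⌊$88,466/7⌋ = $12,638 → take DB $13,033. Book value $91,233.
Year 5: DB = ⌊$91,233 × 125%/10⌋ = $11,404; SL = ⌊$75,433/6⌋ = $12,572 → take SL $12,572. Book value $78,661.

$78,661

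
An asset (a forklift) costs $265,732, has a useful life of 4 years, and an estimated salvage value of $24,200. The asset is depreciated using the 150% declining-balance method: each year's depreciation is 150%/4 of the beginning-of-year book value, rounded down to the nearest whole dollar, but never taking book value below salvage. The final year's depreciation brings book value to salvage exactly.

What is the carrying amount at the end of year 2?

$103,802

Depreciable base = $265,732 − $24,200 = $241,532.
Year 1: ⌊$265,732 × 150%/4⌋ = $99,649. Book value $166,083.
Year 2: ⌊$166,083 × 150%/4⌋ = $62,281. Book value $103,802.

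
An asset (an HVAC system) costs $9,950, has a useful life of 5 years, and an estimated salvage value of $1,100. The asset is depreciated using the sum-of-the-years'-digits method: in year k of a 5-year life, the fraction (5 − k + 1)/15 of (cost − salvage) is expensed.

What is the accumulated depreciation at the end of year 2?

Depreciable base = $9,950 − $1,100 = $8,850.
Sum of the years' digits = 5+4+3+2+1 = 15.
Year 1: $8,850 × 5/15 = $2,950. Book value $7,000.
Year 2: $8,850 × 4/15 = $2,360. Book value $4,640.
Accumulated through year 2 = $9,950 − $4,640 = $5,310.

$5,310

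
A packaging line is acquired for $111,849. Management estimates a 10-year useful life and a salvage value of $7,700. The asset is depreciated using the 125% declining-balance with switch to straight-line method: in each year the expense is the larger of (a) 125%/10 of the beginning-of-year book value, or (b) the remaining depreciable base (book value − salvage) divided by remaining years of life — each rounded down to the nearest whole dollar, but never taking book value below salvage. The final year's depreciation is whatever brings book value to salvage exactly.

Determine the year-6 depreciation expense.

Depreciable base = $111,849 − $7,700 = $104,149.
Year 1: DB = ⌊$111,849 × 125%/10⌋ = $13,981; SL = ⌊$104,149/10⌋ = $10,414 → take DB $13,981. Book value $97,868.
Year 2: DB = ⌊$97,868 × 125%/10⌋ = $12,233; SL = ⌊$90,168/9⌋ = $10,018 → take DB $12,233. Book value $85,635.
Year 3: DB = ⌊$85,635 × 125%/10⌋ = $10,704; SL = ⌊$77,935/8⌋ = $9,741 → take DB $10,704. Book value $74,931.
Year 4: DB = ⌊$74,931 × 125%/10⌋ = $9,366; SL = ⌊$67,231/7⌋ = $9,604 → take SL $9,604. Book value $65,327.
Year 5: DB = ⌊$65,327 × 125%/10⌋ = $8,165; SL = ⌊$57,627/6⌋ = $9,604 → take SL $9,604. Book value $55,723.
Year 6: DB = ⌊$55,723 × 125%/10⌋ = $6,965; SL = ⌊$48,023/5⌋ = $9,604 → take SL $9,604. Book value $46,119.

$9,604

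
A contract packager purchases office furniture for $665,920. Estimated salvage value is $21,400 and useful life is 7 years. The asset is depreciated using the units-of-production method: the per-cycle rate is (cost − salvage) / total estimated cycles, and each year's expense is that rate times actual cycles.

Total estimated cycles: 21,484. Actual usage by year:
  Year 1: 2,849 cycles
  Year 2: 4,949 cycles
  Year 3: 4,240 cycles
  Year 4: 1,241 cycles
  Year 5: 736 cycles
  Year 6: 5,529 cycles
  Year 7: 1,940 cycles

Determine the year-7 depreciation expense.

$58,200

Depreciable base = $665,920 − $21,400 = $644,520.
Rate = $644,520 / 21,484 cycles = $30 per cycle.
Year 1: 2,849 × $30 = $85,470. Book value $580,450.
Year 2: 4,949 × $30 = $148,470. Book value $431,980.
Year 3: 4,240 × $30 = $127,200. Book value $304,780.
Year 4: 1,241 × $30 = $37,230. Book value $267,550.
Year 5: 736 × $30 = $22,080. Book value $245,470.
Year 6: 5,529 × $30 = $165,870. Book value $79,600.
Year 7: 1,940 × $30 = $58,200. Book value $21,400.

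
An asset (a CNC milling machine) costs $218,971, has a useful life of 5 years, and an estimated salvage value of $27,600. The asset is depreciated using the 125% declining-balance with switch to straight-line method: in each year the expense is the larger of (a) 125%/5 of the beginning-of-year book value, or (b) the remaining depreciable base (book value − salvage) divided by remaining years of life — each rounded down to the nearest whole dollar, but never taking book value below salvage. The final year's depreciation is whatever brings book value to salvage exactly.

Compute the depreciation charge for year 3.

Depreciable base = $218,971 − $27,600 = $191,371.
Year 1: DB = ⌊$218,971 × 125%/5⌋ = $54,742; SL = ⌊$191,371/5⌋ = $38,274 → take DB $54,742. Book value $164,229.
Year 2: DB = ⌊$164,229 × 125%/5⌋ = $41,057; SL = ⌊$136,629/4⌋ = $34,157 → take DB $41,057. Book value $123,172.
Year 3: DB = ⌊$123,172 × 125%/5⌋ = $30,793; SL = ⌊$95,572/3⌋ = $31,857 → take SL $31,857. Book value $91,315.

$31,857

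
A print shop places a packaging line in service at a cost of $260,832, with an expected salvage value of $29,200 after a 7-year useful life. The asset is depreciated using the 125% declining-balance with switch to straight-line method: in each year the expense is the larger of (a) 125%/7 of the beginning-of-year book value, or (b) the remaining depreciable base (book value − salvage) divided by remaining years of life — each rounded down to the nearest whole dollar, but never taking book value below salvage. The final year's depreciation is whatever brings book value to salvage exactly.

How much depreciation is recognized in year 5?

Depreciable base = $260,832 − $29,200 = $231,632.
Year 1: DB = ⌊$260,832 × 125%/7⌋ = $46,577; SL = ⌊$231,632/7⌋ = $33,090 → take DB $46,577. Book value $214,255.
Year 2: DB = ⌊$214,255 × 125%/7⌋ = $38,259; SL = ⌊$185,055/6⌋ = $30,842 → take DB $38,259. Book value $175,996.
Year 3: DB = ⌊$175,996 × 125%/7⌋ = $31,427; SL = ⌊$146,796/5⌋ = $29,359 → take DB $31,427. Book value $144,569.
Year 4: DB = ⌊$144,569 × 125%/7⌋ = $25,815; SL = ⌊$115,369/4⌋ = $28,842 → take SL $28,842. Book value $115,727.
Year 5: DB = ⌊$115,727 × 125%/7⌋ = $20,665; SL = ⌊$86,527/3⌋ = $28,842 → take SL $28,842. Book value $86,885.

$28,842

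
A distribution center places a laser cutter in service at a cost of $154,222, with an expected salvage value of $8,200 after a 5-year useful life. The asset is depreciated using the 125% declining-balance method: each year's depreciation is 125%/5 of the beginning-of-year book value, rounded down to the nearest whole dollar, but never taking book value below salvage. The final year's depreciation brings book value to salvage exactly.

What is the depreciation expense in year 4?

Depreciable base = $154,222 − $8,200 = $146,022.
Year 1: ⌊$154,222 × 125%/5⌋ = $38,555. Book value $115,667.
Year 2: ⌊$115,667 × 125%/5⌋ = $28,916. Book value $86,751.
Year 3: ⌊$86,751 × 125%/5⌋ = $21,687. Book value $65,064.
Year 4: ⌊$65,064 × 125%/5⌋ = $16,266. Book value $48,798.

$16,266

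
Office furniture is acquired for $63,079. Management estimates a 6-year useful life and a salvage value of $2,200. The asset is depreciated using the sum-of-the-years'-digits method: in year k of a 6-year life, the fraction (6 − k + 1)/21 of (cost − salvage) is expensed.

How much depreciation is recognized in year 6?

$2,899

Depreciable base = $63,079 − $2,200 = $60,879.
Sum of the years' digits = 6+5+4+3+2+1 = 21.
Year 1: $60,879 × 6/21 = $17,394. Book value $45,685.
Year 2: $60,879 × 5/21 = $14,495. Book value $31,190.
Year 3: $60,879 × 4/21 = $11,596. Book value $19,594.
Year 4: $60,879 × 3/21 = $8,697. Book value $10,897.
Year 5: $60,879 × 2/21 = $5,798. Book value $5,099.
Year 6: $60,879 × 1/21 = $2,899. Book value $2,200.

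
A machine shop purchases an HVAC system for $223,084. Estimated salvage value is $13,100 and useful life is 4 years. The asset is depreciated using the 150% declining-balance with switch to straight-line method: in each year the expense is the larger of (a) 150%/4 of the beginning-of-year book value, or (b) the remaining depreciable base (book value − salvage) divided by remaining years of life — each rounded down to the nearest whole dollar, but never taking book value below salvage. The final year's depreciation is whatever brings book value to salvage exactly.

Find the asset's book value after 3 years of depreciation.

$50,122

Depreciable base = $223,084 − $13,100 = $209,984.
Year 1: DB = ⌊$223,084 × 150%/4⌋ = $83,656; SL = ⌊$209,984/4⌋ = $52,496 → take DB $83,656. Book value $139,428.
Year 2: DB = ⌊$139,428 × 150%/4⌋ = $52,285; SL = ⌊$126,328/3⌋ = $42,109 → take DB $52,285. Book value $87,143.
Year 3: DB = ⌊$87,143 × 150%/4⌋ = $32,678; SL = ⌊$74,043/2⌋ = $37,021 → take SL $37,021. Book value $50,122.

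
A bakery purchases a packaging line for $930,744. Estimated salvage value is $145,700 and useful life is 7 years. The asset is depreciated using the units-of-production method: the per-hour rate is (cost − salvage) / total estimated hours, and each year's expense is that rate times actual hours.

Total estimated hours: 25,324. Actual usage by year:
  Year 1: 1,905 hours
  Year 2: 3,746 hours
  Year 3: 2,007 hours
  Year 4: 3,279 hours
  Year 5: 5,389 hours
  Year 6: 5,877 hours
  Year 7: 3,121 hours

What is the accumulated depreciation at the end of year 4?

$339,047

Depreciable base = $930,744 − $145,700 = $785,044.
Rate = $785,044 / 25,324 hours = $31 per hour.
Year 1: 1,905 × $31 = $59,055. Book value $871,689.
Year 2: 3,746 × $31 = $116,126. Book value $755,563.
Year 3: 2,007 × $31 = $62,217. Book value $693,346.
Year 4: 3,279 × $31 = $101,649. Book value $591,697.
Accumulated through year 4 = $930,744 − $591,697 = $339,047.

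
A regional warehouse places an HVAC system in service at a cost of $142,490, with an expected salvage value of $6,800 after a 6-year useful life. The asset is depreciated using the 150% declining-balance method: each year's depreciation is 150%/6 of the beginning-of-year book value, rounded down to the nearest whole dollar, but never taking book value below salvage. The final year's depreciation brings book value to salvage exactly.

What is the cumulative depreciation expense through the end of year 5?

Depreciable base = $142,490 − $6,800 = $135,690.
Year 1: ⌊$142,490 × 150%/6⌋ = $35,622. Book value $106,868.
Year 2: ⌊$106,868 × 150%/6⌋ = $26,717. Book value $80,151.
Year 3: ⌊$80,151 × 150%/6⌋ = $20,037. Book value $60,114.
Year 4: ⌊$60,114 × 150%/6⌋ = $15,028. Book value $45,086.
Year 5: ⌊$45,086 × 150%/6⌋ = $11,271. Book value $33,815.
Accumulated through year 5 = $142,490 − $33,815 = $108,675.

$108,675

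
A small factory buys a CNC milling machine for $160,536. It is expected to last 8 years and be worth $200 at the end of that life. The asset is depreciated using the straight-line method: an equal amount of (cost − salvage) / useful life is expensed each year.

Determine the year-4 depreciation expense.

Depreciable base = $160,536 − $200 = $160,336.
Annual expense = $160,336 / 8 = $20,042.

$20,042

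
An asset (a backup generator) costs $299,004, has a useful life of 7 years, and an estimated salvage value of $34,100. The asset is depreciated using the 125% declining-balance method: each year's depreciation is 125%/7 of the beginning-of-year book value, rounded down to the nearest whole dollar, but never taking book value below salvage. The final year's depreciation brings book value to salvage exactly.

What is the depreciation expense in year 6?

$19,968

Depreciable base = $299,004 − $34,100 = $264,904.
Year 1: ⌊$299,004 × 125%/7⌋ = $53,393. Book value $245,611.
Year 2: ⌊$245,611 × 125%/7⌋ = $43,859. Book value $201,752.
Year 3: ⌊$201,752 × 125%/7⌋ = $36,027. Book value $165,725.
Year 4: ⌊$165,725 × 125%/7⌋ = $29,593. Book value $136,132.
Year 5: ⌊$136,132 × 125%/7⌋ = $24,309. Book value $111,823.
Year 6: ⌊$111,823 × 125%/7⌋ = $19,968. Book value $91,855.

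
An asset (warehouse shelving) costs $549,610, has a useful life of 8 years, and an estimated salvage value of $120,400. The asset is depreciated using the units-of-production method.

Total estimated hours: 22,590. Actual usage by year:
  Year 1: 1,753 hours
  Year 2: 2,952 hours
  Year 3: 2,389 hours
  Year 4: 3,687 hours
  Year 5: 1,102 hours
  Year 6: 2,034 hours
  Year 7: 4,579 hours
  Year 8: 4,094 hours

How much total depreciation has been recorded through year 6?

Depreciable base = $549,610 − $120,400 = $429,210.
Rate = $429,210 / 22,590 hours = $19 per hour.
Year 1: 1,753 × $19 = $33,307. Book value $516,303.
Year 2: 2,952 × $19 = $56,088. Book value $460,215.
Year 3: 2,389 × $19 = $45,391. Book value $414,824.
Year 4: 3,687 × $19 = $70,053. Book value $344,771.
Year 5: 1,102 × $19 = $20,938. Book value $323,833.
Year 6: 2,034 × $19 = $38,646. Book value $285,187.
Accumulated through year 6 = $549,610 − $285,187 = $264,423.

$264,423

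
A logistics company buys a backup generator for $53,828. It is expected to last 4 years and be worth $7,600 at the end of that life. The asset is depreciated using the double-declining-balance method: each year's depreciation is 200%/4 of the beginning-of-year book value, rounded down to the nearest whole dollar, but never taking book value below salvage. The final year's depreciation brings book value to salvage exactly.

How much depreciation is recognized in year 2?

Depreciable base = $53,828 − $7,600 = $46,228.
Year 1: ⌊$53,828 × 200%/4⌋ = $26,914. Book value $26,914.
Year 2: ⌊$26,914 × 200%/4⌋ = $13,457. Book value $13,457.

$13,457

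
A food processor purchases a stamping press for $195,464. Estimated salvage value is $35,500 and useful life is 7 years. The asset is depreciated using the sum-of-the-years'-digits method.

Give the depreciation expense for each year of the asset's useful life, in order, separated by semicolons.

$39,991; $34,278; $28,565; $22,852; $17,139; $11,426; $5,713

Depreciable base = $195,464 − $35,500 = $159,964.
Sum of the years' digits = 7+6+5+4+3+2+1 = 28.
Year 1: $159,964 × 7/28 = $39,991. Book value $155,473.
Year 2: $159,964 × 6/28 = $34,278. Book value $121,195.
Year 3: $159,964 × 5/28 = $28,565. Book value $92,630.
Year 4: $159,964 × 4/28 = $22,852. Book value $69,778.
Year 5: $159,964 × 3/28 = $17,139. Book value $52,639.
Year 6: $159,964 × 2/28 = $11,426. Book value $41,213.
Year 7: $159,964 × 1/28 = $5,713. Book value $35,500.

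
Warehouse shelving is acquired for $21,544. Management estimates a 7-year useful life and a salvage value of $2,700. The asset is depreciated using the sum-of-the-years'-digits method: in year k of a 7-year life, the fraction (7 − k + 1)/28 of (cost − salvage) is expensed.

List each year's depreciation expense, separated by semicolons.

Depreciable base = $21,544 − $2,700 = $18,844.
Sum of the years' digits = 7+6+5+4+3+2+1 = 28.
Year 1: $18,844 × 7/28 = $4,711. Book value $16,833.
Year 2: $18,844 × 6/28 = $4,038. Book value $12,795.
Year 3: $18,844 × 5/28 = $3,365. Book value $9,430.
Year 4: $18,844 × 4/28 = $2,692. Book value $6,738.
Year 5: $18,844 × 3/28 = $2,019. Book value $4,719.
Year 6: $18,844 × 2/28 = $1,346. Book value $3,373.
Year 7: $18,844 × 1/28 = $673. Book value $2,700.

$4,711; $4,038; $3,365; $2,692; $2,019; $1,346; $673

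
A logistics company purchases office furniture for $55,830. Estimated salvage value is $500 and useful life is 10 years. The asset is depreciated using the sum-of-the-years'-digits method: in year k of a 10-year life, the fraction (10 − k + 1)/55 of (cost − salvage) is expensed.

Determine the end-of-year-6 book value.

$10,560

Depreciable base = $55,830 − $500 = $55,330.
Sum of the years' digits = 10+9+8+7+6+5+4+3+2+1 = 55.
Year 1: $55,330 × 10/55 = $10,060. Book value $45,770.
Year 2: $55,330 × 9/55 = $9,054. Book value $36,716.
Year 3: $55,330 × 8/55 = $8,048. Book value $28,668.
Year 4: $55,330 × 7/55 = $7,042. Book value $21,626.
Year 5: $55,330 × 6/55 = $6,036. Book value $15,590.
Year 6: $55,330 × 5/55 = $5,030. Book value $10,560.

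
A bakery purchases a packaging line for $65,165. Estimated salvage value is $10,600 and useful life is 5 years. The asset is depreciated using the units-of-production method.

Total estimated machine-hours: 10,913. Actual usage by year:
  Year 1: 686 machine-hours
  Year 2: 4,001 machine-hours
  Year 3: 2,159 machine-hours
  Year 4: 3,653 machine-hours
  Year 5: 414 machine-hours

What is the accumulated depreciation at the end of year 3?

$34,230

Depreciable base = $65,165 − $10,600 = $54,565.
Rate = $54,565 / 10,913 machine-hours = $5 per machine-hour.
Year 1: 686 × $5 = $3,430. Book value $61,735.
Year 2: 4,001 × $5 = $20,005. Book value $41,730.
Year 3: 2,159 × $5 = $10,795. Book value $30,935.
Accumulated through year 3 = $65,165 − $30,935 = $34,230.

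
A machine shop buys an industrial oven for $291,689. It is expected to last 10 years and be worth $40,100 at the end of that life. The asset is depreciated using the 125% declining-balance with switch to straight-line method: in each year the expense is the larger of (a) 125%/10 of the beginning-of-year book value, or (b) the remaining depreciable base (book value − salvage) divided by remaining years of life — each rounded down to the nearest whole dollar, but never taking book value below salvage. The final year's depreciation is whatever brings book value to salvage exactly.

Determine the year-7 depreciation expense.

$21,814

Depreciable base = $291,689 − $40,100 = $251,589.
Year 1: DB = ⌊$291,689 × 125%/10⌋ = $36,461; SL = ⌊$251,589/10⌋ = $25,158 → take DB $36,461. Book value $255,228.
Year 2: DB = ⌊$255,228 × 125%/10⌋ = $31,903; SL = ⌊$215,128/9⌋ = $23,903 → take DB $31,903. Book value $223,325.
Year 3: DB = ⌊$223,325 × 125%/10⌋ = $27,915; SL = ⌊$183,225/8⌋ = $22,903 → take DB $27,915. Book value $195,410.
Year 4: DB = ⌊$195,410 × 125%/10⌋ = $24,426; SL = ⌊$155,310/7⌋ = $22,187 → take DB $24,426. Book value $170,984.
Year 5: DB = ⌊$170,984 × 125%/10⌋ = $21,373; SL = ⌊$130,884/6⌋ = $21,814 → take SL $21,814. Book value $149,170.
Year 6: DB = ⌊$149,170 × 125%/10⌋ = $18,646; SL = ⌊$109,070/5⌋ = $21,814 → take SL $21,814. Book value $127,356.
Year 7: DB = ⌊$127,356 × 125%/10⌋ = $15,919; SL = ⌊$87,256/4⌋ = $21,814 → take SL $21,814. Book value $105,542.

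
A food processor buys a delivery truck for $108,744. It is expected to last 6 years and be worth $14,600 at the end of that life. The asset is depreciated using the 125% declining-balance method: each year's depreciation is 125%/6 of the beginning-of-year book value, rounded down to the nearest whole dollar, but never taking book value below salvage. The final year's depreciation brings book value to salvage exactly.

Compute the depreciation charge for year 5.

Depreciable base = $108,744 − $14,600 = $94,144.
Year 1: ⌊$108,744 × 125%/6⌋ = $22,655. Book value $86,089.
Year 2: ⌊$86,089 × 125%/6⌋ = $17,935. Book value $68,154.
Year 3: ⌊$68,154 × 125%/6⌋ = $14,198. Book value $53,956.
Year 4: ⌊$53,956 × 125%/6⌋ = $11,240. Book value $42,716.
Year 5: ⌊$42,716 × 125%/6⌋ = $8,899. Book value $33,817.

$8,899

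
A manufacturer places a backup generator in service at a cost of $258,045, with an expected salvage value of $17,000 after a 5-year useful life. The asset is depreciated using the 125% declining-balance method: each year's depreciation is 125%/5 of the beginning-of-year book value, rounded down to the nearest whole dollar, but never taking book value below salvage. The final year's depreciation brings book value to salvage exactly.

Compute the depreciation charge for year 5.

$64,648

Depreciable base = $258,045 − $17,000 = $241,045.
Year 1: ⌊$258,045 × 125%/5⌋ = $64,511. Book value $193,534.
Year 2: ⌊$193,534 × 125%/5⌋ = $48,383. Book value $145,151.
Year 3: ⌊$145,151 × 125%/5⌋ = $36,287. Book value $108,864.
Year 4: ⌊$108,864 × 125%/5⌋ = $27,216. Book value $81,648.
Year 5 (final): $81,648 − $17,000 = $64,648. Book value $17,000.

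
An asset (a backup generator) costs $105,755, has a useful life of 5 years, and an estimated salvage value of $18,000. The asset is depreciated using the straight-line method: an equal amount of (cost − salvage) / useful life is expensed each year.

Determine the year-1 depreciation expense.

Depreciable base = $105,755 − $18,000 = $87,755.
Annual expense = $87,755 / 5 = $17,551.

$17,551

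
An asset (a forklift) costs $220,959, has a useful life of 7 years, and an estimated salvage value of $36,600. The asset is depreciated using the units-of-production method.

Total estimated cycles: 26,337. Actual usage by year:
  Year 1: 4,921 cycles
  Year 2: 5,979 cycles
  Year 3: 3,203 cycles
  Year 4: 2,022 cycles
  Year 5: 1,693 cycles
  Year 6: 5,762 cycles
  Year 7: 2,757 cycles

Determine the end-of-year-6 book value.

$55,899

Depreciable base = $220,959 − $36,600 = $184,359.
Rate = $184,359 / 26,337 cycles = $7 per cycle.
Year 1: 4,921 × $7 = $34,447. Book value $186,512.
Year 2: 5,979 × $7 = $41,853. Book value $144,659.
Year 3: 3,203 × $7 = $22,421. Book value $122,238.
Year 4: 2,022 × $7 = $14,154. Book value $108,084.
Year 5: 1,693 × $7 = $11,851. Book value $96,233.
Year 6: 5,762 × $7 = $40,334. Book value $55,899.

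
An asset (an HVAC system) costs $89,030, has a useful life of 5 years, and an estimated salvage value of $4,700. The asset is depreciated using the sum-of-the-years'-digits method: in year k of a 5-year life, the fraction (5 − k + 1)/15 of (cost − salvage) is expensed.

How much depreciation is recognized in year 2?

$22,488

Depreciable base = $89,030 − $4,700 = $84,330.
Sum of the years' digits = 5+4+3+2+1 = 15.
Year 1: $84,330 × 5/15 = $28,110. Book value $60,920.
Year 2: $84,330 × 4/15 = $22,488. Book value $38,432.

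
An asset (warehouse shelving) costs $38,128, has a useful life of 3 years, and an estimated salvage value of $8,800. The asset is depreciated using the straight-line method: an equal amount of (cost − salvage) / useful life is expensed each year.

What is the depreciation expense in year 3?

Depreciable base = $38,128 − $8,800 = $29,328.
Annual expense = $29,328 / 3 = $9,776.

$9,776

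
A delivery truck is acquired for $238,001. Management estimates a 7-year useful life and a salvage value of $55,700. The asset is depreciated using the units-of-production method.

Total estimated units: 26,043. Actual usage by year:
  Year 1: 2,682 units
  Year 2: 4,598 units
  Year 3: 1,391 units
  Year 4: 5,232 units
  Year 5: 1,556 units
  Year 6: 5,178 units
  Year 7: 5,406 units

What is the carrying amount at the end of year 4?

$140,680

Depreciable base = $238,001 − $55,700 = $182,301.
Rate = $182,301 / 26,043 units = $7 per unit.
Year 1: 2,682 × $7 = $18,774. Book value $219,227.
Year 2: 4,598 × $7 = $32,186. Book value $187,041.
Year 3: 1,391 × $7 = $9,737. Book value $177,304.
Year 4: 5,232 × $7 = $36,624. Book value $140,680.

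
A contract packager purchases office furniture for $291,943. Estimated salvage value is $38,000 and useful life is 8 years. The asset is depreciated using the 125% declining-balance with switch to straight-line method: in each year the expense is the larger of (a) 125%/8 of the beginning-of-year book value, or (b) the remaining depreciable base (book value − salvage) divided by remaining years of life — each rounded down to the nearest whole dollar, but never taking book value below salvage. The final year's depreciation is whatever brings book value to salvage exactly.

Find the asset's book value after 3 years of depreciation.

$175,365

Depreciable base = $291,943 − $38,000 = $253,943.
Year 1: DB = ⌊$291,943 × 125%/8⌋ = $45,616; SL = ⌊$253,943/8⌋ = $31,742 → take DB $45,616. Book value $246,327.
Year 2: DB = ⌊$246,327 × 125%/8⌋ = $38,488; SL = ⌊$208,327/7⌋ = $29,761 → take DB $38,488. Book value $207,839.
Year 3: DB = ⌊$207,839 × 125%/8⌋ = $32,474; SL = ⌊$169,839/6⌋ = $28,306 → take DB $32,474. Book value $175,365.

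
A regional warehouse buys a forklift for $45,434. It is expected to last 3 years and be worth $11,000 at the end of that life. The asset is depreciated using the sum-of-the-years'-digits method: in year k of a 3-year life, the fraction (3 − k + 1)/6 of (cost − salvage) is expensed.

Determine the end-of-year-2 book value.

$16,739

Depreciable base = $45,434 − $11,000 = $34,434.
Sum of the years' digits = 3+2+1 = 6.
Year 1: $34,434 × 3/6 = $17,217. Book value $28,217.
Year 2: $34,434 × 2/6 = $11,478. Book value $16,739.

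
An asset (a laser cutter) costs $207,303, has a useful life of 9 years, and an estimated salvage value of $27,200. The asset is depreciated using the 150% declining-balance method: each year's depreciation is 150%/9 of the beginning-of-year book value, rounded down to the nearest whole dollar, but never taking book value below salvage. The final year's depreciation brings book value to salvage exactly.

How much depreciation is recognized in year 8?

Depreciable base = $207,303 − $27,200 = $180,103.
Year 1: ⌊$207,303 × 150%/9⌋ = $34,550. Book value $172,753.
Year 2: ⌊$172,753 × 150%/9⌋ = $28,792. Book value $143,961.
Year 3: ⌊$143,961 × 150%/9⌋ = $23,993. Book value $119,968.
Year 4: ⌊$119,968 × 150%/9⌋ = $19,994. Book value $99,974.
Year 5: ⌊$99,974 × 150%/9⌋ = $16,662. Book value $83,312.
Year 6: ⌊$83,312 × 150%/9⌋ = $13,885. Book value $69,427.
Year 7: ⌊$69,427 × 150%/9⌋ = $11,571. Book value $57,856.
Year 8: ⌊$57,856 × 150%/9⌋ = $9,642. Book value $48,214.

$9,642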